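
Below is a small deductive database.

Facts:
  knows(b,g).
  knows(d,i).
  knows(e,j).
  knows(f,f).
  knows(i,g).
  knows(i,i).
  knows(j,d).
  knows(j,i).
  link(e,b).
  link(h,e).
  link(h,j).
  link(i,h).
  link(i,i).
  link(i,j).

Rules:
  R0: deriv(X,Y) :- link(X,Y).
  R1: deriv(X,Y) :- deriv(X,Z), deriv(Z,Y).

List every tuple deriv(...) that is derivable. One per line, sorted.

deriv(e,b)
deriv(h,b)
deriv(h,e)
deriv(h,j)
deriv(i,b)
deriv(i,e)
deriv(i,h)
deriv(i,i)
deriv(i,j)

round 1: derive deriv(e,b) via R0 from link(e,b)
round 1: derive deriv(h,e) via R0 from link(h,e)
round 1: derive deriv(h,j) via R0 from link(h,j)
round 1: derive deriv(i,h) via R0 from link(i,h)
round 1: derive deriv(i,i) via R0 from link(i,i)
round 1: derive deriv(i,j) via R0 from link(i,j)
round 2: derive deriv(h,b) via R1 from deriv(h,e), deriv(e,b)
round 2: derive deriv(i,e) via R1 from deriv(i,h), deriv(h,e)
round 3: derive deriv(i,b) via R1 from deriv(i,e), deriv(e,b)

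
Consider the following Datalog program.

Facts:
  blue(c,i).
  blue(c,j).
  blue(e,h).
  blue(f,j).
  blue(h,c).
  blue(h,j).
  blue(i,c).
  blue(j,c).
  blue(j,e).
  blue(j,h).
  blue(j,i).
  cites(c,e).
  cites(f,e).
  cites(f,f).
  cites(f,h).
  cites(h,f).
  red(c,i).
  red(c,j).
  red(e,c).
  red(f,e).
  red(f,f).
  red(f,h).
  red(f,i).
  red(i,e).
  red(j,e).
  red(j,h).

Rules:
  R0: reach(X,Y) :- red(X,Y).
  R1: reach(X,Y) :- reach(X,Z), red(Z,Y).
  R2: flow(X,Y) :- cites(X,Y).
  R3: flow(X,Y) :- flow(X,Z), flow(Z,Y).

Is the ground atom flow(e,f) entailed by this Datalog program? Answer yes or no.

round 1: derive flow(c,e) via R2 from cites(c,e)
round 1: derive flow(f,e) via R2 from cites(f,e)
round 1: derive flow(f,f) via R2 from cites(f,f)
round 1: derive flow(f,h) via R2 from cites(f,h)
round 1: derive flow(h,f) via R2 from cites(h,f)
round 2: derive flow(h,e) via R3 from flow(h,f), flow(f,e)
round 2: derive flow(h,h) via R3 from flow(h,f), flow(f,h)

no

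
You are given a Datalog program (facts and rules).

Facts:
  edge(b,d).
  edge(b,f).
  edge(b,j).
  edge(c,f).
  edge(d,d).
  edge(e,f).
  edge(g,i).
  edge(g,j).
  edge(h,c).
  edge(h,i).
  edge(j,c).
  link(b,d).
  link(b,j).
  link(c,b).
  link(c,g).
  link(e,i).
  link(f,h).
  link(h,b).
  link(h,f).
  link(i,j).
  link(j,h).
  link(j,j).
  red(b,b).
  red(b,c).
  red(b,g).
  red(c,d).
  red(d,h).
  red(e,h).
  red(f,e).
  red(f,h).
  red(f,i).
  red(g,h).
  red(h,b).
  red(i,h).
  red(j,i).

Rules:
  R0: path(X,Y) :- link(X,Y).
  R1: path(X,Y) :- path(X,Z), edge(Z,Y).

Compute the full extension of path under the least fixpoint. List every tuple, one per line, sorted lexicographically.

path(b,c)
path(b,d)
path(b,f)
path(b,j)
path(c,b)
path(c,c)
path(c,d)
path(c,f)
path(c,g)
path(c,i)
path(c,j)
path(e,i)
path(f,c)
path(f,f)
path(f,h)
path(f,i)
path(h,b)
path(h,c)
path(h,d)
path(h,f)
path(h,j)
path(i,c)
path(i,f)
path(i,j)
path(j,c)
path(j,f)
path(j,h)
path(j,i)
path(j,j)

round 1: derive path(b,d) via R0 from link(b,d)
round 1: derive path(b,j) via R0 from link(b,j)
round 1: derive path(c,b) via R0 from link(c,b)
round 1: derive path(c,g) via R0 from link(c,g)
round 1: derive path(e,i) via R0 from link(e,i)
round 1: derive path(f,h) via R0 from link(f,h)
round 1: derive path(h,b) via R0 from link(h,b)
round 1: derive path(h,f) via R0 from link(h,f)
round 1: derive path(i,j) via R0 from link(i,j)
round 1: derive path(j,h) via R0 from link(j,h)
round 1: derive path(j,j) via R0 from link(j,j)
round 2: derive path(b,c) via R1 from path(b,j), edge(j,c)
round 2: derive path(c,d) via R1 from path(c,b), edge(b,d)
round 2: derive path(c,f) via R1 from path(c,b), edge(b,f)
round 2: derive path(c,i) via R1 from path(c,g), edge(g,i)
round 2: derive path(c,j) via R1 from path(c,b), edge(b,j)
round 2: derive path(f,c) via R1 from path(f,h), edge(h,c)
round 2: derive path(f,i) via R1 from path(f,h), edge(h,i)
round 2: derive path(h,d) via R1 from path(h,b), edge(b,d)
round 2: derive path(h,j) via R1 from path(h,b), edge(b,j)
round 2: derive path(i,c) via R1 from path(i,j), edge(j,c)
round 2: derive path(j,c) via R1 from path(j,h), edge(h,c)
round 2: derive path(j,i) via R1 from path(j,h), edge(h,i)
round 3: derive path(b,f) via R1 from path(b,c), edge(c,f)
round 3: derive path(c,c) via R1 from path(c,j), edge(j,c)
round 3: derive path(f,f) via R1 from path(f,c), edge(c,f)
round 3: derive path(h,c) via R1 from path(h,j), edge(j,c)
round 3: derive path(i,f) via R1 from path(i,c), edge(c,f)
round 3: derive path(j,f) via R1 from path(j,c), edge(c,f)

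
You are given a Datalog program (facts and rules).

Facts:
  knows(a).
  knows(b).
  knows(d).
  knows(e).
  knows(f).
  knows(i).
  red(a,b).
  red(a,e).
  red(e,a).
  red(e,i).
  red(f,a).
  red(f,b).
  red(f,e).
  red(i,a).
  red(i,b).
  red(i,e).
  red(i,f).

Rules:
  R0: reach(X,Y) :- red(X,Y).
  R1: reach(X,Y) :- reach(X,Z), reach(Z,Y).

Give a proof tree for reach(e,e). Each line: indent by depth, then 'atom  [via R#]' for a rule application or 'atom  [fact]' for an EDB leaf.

round 1: derive reach(a,b) via R0 from red(a,b)
round 1: derive reach(a,e) via R0 from red(a,e)
round 1: derive reach(e,a) via R0 from red(e,a)
round 1: derive reach(e,i) via R0 from red(e,i)
round 1: derive reach(f,a) via R0 from red(f,a)
round 1: derive reach(f,b) via R0 from red(f,b)
round 1: derive reach(f,e) via R0 from red(f,e)
round 1: derive reach(i,a) via R0 from red(i,a)
round 1: derive reach(i,b) via R0 from red(i,b)
round 1: derive reach(i,e) via R0 from red(i,e)
round 1: derive reach(i,f) via R0 from red(i,f)
round 2: derive reach(a,a) via R1 from reach(a,e), reach(e,a)
round 2: derive reach(a,i) via R1 from reach(a,e), reach(e,i)
round 2: derive reach(e,b) via R1 from reach(e,a), reach(a,b)
round 2: derive reach(e,e) via R1 from reach(e,a), reach(a,e)
round 2: derive reach(e,f) via R1 from reach(e,i), reach(i,f)
round 2: derive reach(f,i) via R1 from reach(f,e), reach(e,i)
round 2: derive reach(i,i) via R1 from reach(i,e), reach(e,i)
round 3: derive reach(a,f) via R1 from reach(a,e), reach(e,f)
round 3: derive reach(f,f) via R1 from reach(f,e), reach(e,f)

reach(e,e)  [via R1]
  reach(e,a)  [via R0]
    red(e,a)  [fact]
  reach(a,e)  [via R0]
    red(a,e)  [fact]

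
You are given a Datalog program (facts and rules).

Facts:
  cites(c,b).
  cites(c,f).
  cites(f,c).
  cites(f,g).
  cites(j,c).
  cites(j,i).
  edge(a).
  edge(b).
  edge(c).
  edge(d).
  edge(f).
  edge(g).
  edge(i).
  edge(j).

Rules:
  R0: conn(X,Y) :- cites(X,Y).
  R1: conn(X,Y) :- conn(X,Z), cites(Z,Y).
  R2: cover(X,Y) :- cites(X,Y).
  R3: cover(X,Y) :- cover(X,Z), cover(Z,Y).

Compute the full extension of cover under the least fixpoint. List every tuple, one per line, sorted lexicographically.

round 1: derive cover(c,b) via R2 from cites(c,b)
round 1: derive cover(c,f) via R2 from cites(c,f)
round 1: derive cover(f,c) via R2 from cites(f,c)
round 1: derive cover(f,g) via R2 from cites(f,g)
round 1: derive cover(j,c) via R2 from cites(j,c)
round 1: derive cover(j,i) via R2 from cites(j,i)
round 2: derive cover(c,c) via R3 from cover(c,f), cover(f,c)
round 2: derive cover(c,g) via R3 from cover(c,f), cover(f,g)
round 2: derive cover(f,b) via R3 from cover(f,c), cover(c,b)
round 2: derive cover(f,f) via R3 from cover(f,c), cover(c,f)
round 2: derive cover(j,b) via R3 from cover(j,c), cover(c,b)
round 2: derive cover(j,f) via R3 from cover(j,c), cover(c,f)
round 3: derive cover(j,g) via R3 from cover(j,c), cover(c,g)

cover(c,b)
cover(c,c)
cover(c,f)
cover(c,g)
cover(f,b)
cover(f,c)
cover(f,f)
cover(f,g)
cover(j,b)
cover(j,c)
cover(j,f)
cover(j,g)
cover(j,i)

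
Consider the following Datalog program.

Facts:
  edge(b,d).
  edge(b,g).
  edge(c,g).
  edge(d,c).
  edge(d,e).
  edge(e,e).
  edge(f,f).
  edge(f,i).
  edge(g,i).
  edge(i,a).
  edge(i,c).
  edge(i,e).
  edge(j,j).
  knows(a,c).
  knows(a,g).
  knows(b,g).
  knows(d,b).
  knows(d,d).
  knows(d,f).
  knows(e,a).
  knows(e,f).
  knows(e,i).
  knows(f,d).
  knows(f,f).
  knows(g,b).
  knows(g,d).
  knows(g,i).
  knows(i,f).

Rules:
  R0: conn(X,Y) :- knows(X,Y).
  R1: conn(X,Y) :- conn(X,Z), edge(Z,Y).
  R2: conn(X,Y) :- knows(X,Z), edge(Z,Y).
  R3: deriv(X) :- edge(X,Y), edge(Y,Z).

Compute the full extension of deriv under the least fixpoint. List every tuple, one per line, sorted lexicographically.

round 1: derive deriv(b) via R3 from edge(b,d), edge(d,c)
round 1: derive deriv(c) via R3 from edge(c,g), edge(g,i)
round 1: derive deriv(d) via R3 from edge(d,c), edge(c,g)
round 1: derive deriv(e) via R3 from edge(e,e), edge(e,e)
round 1: derive deriv(f) via R3 from edge(f,f), edge(f,f)
round 1: derive deriv(g) via R3 from edge(g,i), edge(i,a)
round 1: derive deriv(i) via R3 from edge(i,c), edge(c,g)
round 1: derive deriv(j) via R3 from edge(j,j), edge(j,j)

deriv(b)
deriv(c)
deriv(d)
deriv(e)
deriv(f)
deriv(g)
deriv(i)
deriv(j)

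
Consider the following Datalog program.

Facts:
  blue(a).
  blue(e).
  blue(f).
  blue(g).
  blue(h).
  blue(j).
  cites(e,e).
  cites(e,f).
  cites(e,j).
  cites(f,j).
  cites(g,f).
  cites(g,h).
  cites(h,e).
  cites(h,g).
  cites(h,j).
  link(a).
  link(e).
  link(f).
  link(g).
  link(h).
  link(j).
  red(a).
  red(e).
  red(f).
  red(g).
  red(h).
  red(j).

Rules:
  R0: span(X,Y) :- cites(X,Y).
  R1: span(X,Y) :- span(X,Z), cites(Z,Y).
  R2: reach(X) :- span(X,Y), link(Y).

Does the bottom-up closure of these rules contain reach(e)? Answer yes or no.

yes

round 1: derive span(e,e) via R0 from cites(e,e)
round 1: derive span(e,f) via R0 from cites(e,f)
round 1: derive span(e,j) via R0 from cites(e,j)
round 1: derive span(f,j) via R0 from cites(f,j)
round 1: derive span(g,f) via R0 from cites(g,f)
round 1: derive span(g,h) via R0 from cites(g,h)
round 1: derive span(h,e) via R0 from cites(h,e)
round 1: derive span(h,g) via R0 from cites(h,g)
round 1: derive span(h,j) via R0 from cites(h,j)
round 2: derive span(g,e) via R1 from span(g,h), cites(h,e)
round 2: derive span(g,g) via R1 from span(g,h), cites(h,g)
round 2: derive span(g,j) via R1 from span(g,f), cites(f,j)
round 2: derive span(h,f) via R1 from span(h,e), cites(e,f)
round 2: derive span(h,h) via R1 from span(h,g), cites(g,h)
round 2: derive reach(e) via R2 from span(e,e), link(e)
round 2: derive reach(f) via R2 from span(f,j), link(j)
round 2: derive reach(g) via R2 from span(g,f), link(f)
round 2: derive reach(h) via R2 from span(h,e), link(e)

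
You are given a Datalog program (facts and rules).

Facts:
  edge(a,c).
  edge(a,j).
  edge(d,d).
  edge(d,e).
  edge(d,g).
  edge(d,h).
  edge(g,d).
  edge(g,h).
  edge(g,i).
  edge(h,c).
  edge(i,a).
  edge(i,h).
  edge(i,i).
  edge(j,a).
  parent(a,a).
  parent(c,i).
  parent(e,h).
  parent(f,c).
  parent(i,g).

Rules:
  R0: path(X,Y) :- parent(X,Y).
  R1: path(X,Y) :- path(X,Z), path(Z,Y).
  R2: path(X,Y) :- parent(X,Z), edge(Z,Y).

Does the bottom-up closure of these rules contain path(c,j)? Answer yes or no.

yes

round 1: derive path(a,a) via R0 from parent(a,a)
round 1: derive path(c,i) via R0 from parent(c,i)
round 1: derive path(e,h) via R0 from parent(e,h)
round 1: derive path(f,c) via R0 from parent(f,c)
round 1: derive path(i,g) via R0 from parent(i,g)
round 1: derive path(a,c) via R2 from parent(a,a), edge(a,c)
round 1: derive path(a,j) via R2 from parent(a,a), edge(a,j)
round 1: derive path(c,a) via R2 from parent(c,i), edge(i,a)
round 1: derive path(c,h) via R2 from parent(c,i), edge(i,h)
round 1: derive path(e,c) via R2 from parent(e,h), edge(h,c)
round 1: derive path(i,d) via R2 from parent(i,g), edge(g,d)
round 1: derive path(i,h) via R2 from parent(i,g), edge(g,h)
round 1: derive path(i,i) via R2 from parent(i,g), edge(g,i)
round 2: derive path(a,h) via R1 from path(a,c), path(c,h)
round 2: derive path(a,i) via R1 from path(a,c), path(c,i)
round 2: derive path(c,c) via R1 from path(c,a), path(a,c)
round 2: derive path(c,d) via R1 from path(c,i), path(i,d)
round 2: derive path(c,g) via R1 from path(c,i), path(i,g)
round 2: derive path(c,j) via R1 from path(c,a), path(a,j)
round 2: derive path(e,a) via R1 from path(e,c), path(c,a)
round 2: derive path(e,i) via R1 from path(e,c), path(c,i)
round 2: derive path(f,a) via R1 from path(f,c), path(c,a)
round 2: derive path(f,h) via R1 from path(f,c), path(c,h)
round 2: derive path(f,i) via R1 from path(f,c), path(c,i)
round 3: derive path(a,d) via R1 from path(a,c), path(c,d)
round 3: derive path(a,g) via R1 from path(a,c), path(c,g)
round 3: derive path(e,d) via R1 from path(e,c), path(c,d)
round 3: derive path(e,g) via R1 from path(e,c), path(c,g)
round 3: derive path(e,j) via R1 from path(e,a), path(a,j)
round 3: derive path(f,d) via R1 from path(f,c), path(c,d)
round 3: derive path(f,g) via R1 from path(f,c), path(c,g)
round 3: derive path(f,j) via R1 from path(f,a), path(a,j)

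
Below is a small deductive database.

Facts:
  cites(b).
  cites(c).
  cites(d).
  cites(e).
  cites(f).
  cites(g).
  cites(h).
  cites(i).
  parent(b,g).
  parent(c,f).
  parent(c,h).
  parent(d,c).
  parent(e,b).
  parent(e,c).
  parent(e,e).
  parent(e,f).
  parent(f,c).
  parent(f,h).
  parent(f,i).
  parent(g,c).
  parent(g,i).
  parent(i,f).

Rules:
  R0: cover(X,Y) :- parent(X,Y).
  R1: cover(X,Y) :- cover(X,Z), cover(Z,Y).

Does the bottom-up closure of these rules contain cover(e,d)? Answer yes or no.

no

round 1: derive cover(b,g) via R0 from parent(b,g)
round 1: derive cover(c,f) via R0 from parent(c,f)
round 1: derive cover(c,h) via R0 from parent(c,h)
round 1: derive cover(d,c) via R0 from parent(d,c)
round 1: derive cover(e,b) via R0 from parent(e,b)
round 1: derive cover(e,c) via R0 from parent(e,c)
round 1: derive cover(e,e) via R0 from parent(e,e)
round 1: derive cover(e,f) via R0 from parent(e,f)
round 1: derive cover(f,c) via R0 from parent(f,c)
round 1: derive cover(f,h) via R0 from parent(f,h)
round 1: derive cover(f,i) via R0 from parent(f,i)
round 1: derive cover(g,c) via R0 from parent(g,c)
round 1: derive cover(g,i) via R0 from parent(g,i)
round 1: derive cover(i,f) via R0 from parent(i,f)
round 2: derive cover(b,c) via R1 from cover(b,g), cover(g,c)
round 2: derive cover(b,i) via R1 from cover(b,g), cover(g,i)
round 2: derive cover(c,c) via R1 from cover(c,f), cover(f,c)
round 2: derive cover(c,i) via R1 from cover(c,f), cover(f,i)
round 2: derive cover(d,f) via R1 from cover(d,c), cover(c,f)
round 2: derive cover(d,h) via R1 from cover(d,c), cover(c,h)
round 2: derive cover(e,g) via R1 from cover(e,b), cover(b,g)
round 2: derive cover(e,h) via R1 from cover(e,c), cover(c,h)
round 2: derive cover(e,i) via R1 from cover(e,f), cover(f,i)
round 2: derive cover(f,f) via R1 from cover(f,c), cover(c,f)
round 2: derive cover(g,f) via R1 from cover(g,c), cover(c,f)
round 2: derive cover(g,h) via R1 from cover(g,c), cover(c,h)
round 2: derive cover(i,c) via R1 from cover(i,f), cover(f,c)
round 2: derive cover(i,h) via R1 from cover(i,f), cover(f,h)
round 2: derive cover(i,i) via R1 from cover(i,f), cover(f,i)
round 3: derive cover(b,f) via R1 from cover(b,c), cover(c,f)
round 3: derive cover(b,h) via R1 from cover(b,c), cover(c,h)
round 3: derive cover(d,i) via R1 from cover(d,c), cover(c,i)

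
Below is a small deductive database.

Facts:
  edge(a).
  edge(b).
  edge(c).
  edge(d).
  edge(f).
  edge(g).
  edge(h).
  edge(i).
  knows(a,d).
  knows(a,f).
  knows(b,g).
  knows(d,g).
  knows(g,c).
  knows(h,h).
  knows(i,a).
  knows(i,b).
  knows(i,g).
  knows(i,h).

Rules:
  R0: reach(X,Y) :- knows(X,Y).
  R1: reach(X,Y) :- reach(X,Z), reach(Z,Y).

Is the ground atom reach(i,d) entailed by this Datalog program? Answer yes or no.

yes

round 1: derive reach(a,d) via R0 from knows(a,d)
round 1: derive reach(a,f) via R0 from knows(a,f)
round 1: derive reach(b,g) via R0 from knows(b,g)
round 1: derive reach(d,g) via R0 from knows(d,g)
round 1: derive reach(g,c) via R0 from knows(g,c)
round 1: derive reach(h,h) via R0 from knows(h,h)
round 1: derive reach(i,a) via R0 from knows(i,a)
round 1: derive reach(i,b) via R0 from knows(i,b)
round 1: derive reach(i,g) via R0 from knows(i,g)
round 1: derive reach(i,h) via R0 from knows(i,h)
round 2: derive reach(a,g) via R1 from reach(a,d), reach(d,g)
round 2: derive reach(b,c) via R1 from reach(b,g), reach(g,c)
round 2: derive reach(d,c) via R1 from reach(d,g), reach(g,c)
round 2: derive reach(i,c) via R1 from reach(i,g), reach(g,c)
round 2: derive reach(i,d) via R1 from reach(i,a), reach(a,d)
round 2: derive reach(i,f) via R1 from reach(i,a), reach(a,f)
round 3: derive reach(a,c) via R1 from reach(a,d), reach(d,c)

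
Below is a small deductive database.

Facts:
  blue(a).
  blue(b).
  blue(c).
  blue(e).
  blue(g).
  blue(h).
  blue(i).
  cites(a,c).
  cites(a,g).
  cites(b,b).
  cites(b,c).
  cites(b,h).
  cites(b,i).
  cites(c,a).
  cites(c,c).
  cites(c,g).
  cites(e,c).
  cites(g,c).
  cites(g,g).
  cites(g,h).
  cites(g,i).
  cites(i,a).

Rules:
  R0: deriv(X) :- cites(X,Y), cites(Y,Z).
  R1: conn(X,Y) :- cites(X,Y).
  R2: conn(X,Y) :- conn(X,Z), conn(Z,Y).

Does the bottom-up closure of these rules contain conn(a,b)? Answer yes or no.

round 1: derive conn(a,c) via R1 from cites(a,c)
round 1: derive conn(a,g) via R1 from cites(a,g)
round 1: derive conn(b,b) via R1 from cites(b,b)
round 1: derive conn(b,c) via R1 from cites(b,c)
round 1: derive conn(b,h) via R1 from cites(b,h)
round 1: derive conn(b,i) via R1 from cites(b,i)
round 1: derive conn(c,a) via R1 from cites(c,a)
round 1: derive conn(c,c) via R1 from cites(c,c)
round 1: derive conn(c,g) via R1 from cites(c,g)
round 1: derive conn(e,c) via R1 from cites(e,c)
round 1: derive conn(g,c) via R1 from cites(g,c)
round 1: derive conn(g,g) via R1 from cites(g,g)
round 1: derive conn(g,h) via R1 from cites(g,h)
round 1: derive conn(g,i) via R1 from cites(g,i)
round 1: derive conn(i,a) via R1 from cites(i,a)
round 2: derive conn(a,a) via R2 from conn(a,c), conn(c,a)
round 2: derive conn(a,h) via R2 from conn(a,g), conn(g,h)
round 2: derive conn(a,i) via R2 from conn(a,g), conn(g,i)
round 2: derive conn(b,a) via R2 from conn(b,c), conn(c,a)
round 2: derive conn(b,g) via R2 from conn(b,c), conn(c,g)
round 2: derive conn(c,h) via R2 from conn(c,g), conn(g,h)
round 2: derive conn(c,i) via R2 from conn(c,g), conn(g,i)
round 2: derive conn(e,a) via R2 from conn(e,c), conn(c,a)
round 2: derive conn(e,g) via R2 from conn(e,c), conn(c,g)
round 2: derive conn(g,a) via R2 from conn(g,c), conn(c,a)
round 2: derive conn(i,c) via R2 from conn(i,a), conn(a,c)
round 2: derive conn(i,g) via R2 from conn(i,a), conn(a,g)
round 3: derive conn(e,h) via R2 from conn(e,a), conn(a,h)
round 3: derive conn(e,i) via R2 from conn(e,a), conn(a,i)
round 3: derive conn(i,h) via R2 from conn(i,a), conn(a,h)
round 3: derive conn(i,i) via R2 from conn(i,a), conn(a,i)

no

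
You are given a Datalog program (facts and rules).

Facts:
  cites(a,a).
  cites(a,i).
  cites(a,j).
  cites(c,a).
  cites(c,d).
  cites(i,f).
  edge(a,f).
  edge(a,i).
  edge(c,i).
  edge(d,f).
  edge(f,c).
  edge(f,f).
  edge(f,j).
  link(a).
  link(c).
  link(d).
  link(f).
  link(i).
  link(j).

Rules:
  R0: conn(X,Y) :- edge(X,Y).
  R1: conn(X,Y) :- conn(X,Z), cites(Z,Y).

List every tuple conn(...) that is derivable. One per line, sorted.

conn(a,f)
conn(a,i)
conn(c,f)
conn(c,i)
conn(d,f)
conn(f,a)
conn(f,c)
conn(f,d)
conn(f,f)
conn(f,i)
conn(f,j)

round 1: derive conn(a,f) via R0 from edge(a,f)
round 1: derive conn(a,i) via R0 from edge(a,i)
round 1: derive conn(c,i) via R0 from edge(c,i)
round 1: derive conn(d,f) via R0 from edge(d,f)
round 1: derive conn(f,c) via R0 from edge(f,c)
round 1: derive conn(f,f) via R0 from edge(f,f)
round 1: derive conn(f,j) via R0 from edge(f,j)
round 2: derive conn(c,f) via R1 from conn(c,i), cites(i,f)
round 2: derive conn(f,a) via R1 from conn(f,c), cites(c,a)
round 2: derive conn(f,d) via R1 from conn(f,c), cites(c,d)
round 3: derive conn(f,i) via R1 from conn(f,a), cites(a,i)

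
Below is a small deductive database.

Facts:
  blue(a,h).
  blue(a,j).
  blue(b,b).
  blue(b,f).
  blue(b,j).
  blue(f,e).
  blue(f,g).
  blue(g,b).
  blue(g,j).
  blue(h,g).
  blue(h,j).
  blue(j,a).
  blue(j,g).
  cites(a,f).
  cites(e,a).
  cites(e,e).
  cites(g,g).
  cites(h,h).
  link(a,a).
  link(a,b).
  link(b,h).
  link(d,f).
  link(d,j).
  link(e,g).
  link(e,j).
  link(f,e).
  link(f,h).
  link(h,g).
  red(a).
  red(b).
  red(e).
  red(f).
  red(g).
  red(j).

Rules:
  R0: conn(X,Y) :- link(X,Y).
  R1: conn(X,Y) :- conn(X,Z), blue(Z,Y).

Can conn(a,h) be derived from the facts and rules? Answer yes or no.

yes

round 1: derive conn(a,a) via R0 from link(a,a)
round 1: derive conn(a,b) via R0 from link(a,b)
round 1: derive conn(b,h) via R0 from link(b,h)
round 1: derive conn(d,f) via R0 from link(d,f)
round 1: derive conn(d,j) via R0 from link(d,j)
round 1: derive conn(e,g) via R0 from link(e,g)
round 1: derive conn(e,j) via R0 from link(e,j)
round 1: derive conn(f,e) via R0 from link(f,e)
round 1: derive conn(f,h) via R0 from link(f,h)
round 1: derive conn(h,g) via R0 from link(h,g)
round 2: derive conn(a,f) via R1 from conn(a,b), blue(b,f)
round 2: derive conn(a,h) via R1 from conn(a,a), blue(a,h)
round 2: derive conn(a,j) via R1 from conn(a,a), blue(a,j)
round 2: derive conn(b,g) via R1 from conn(b,h), blue(h,g)
round 2: derive conn(b,j) via R1 from conn(b,h), blue(h,j)
round 2: derive conn(d,a) via R1 from conn(d,j), blue(j,a)
round 2: derive conn(d,e) via R1 from conn(d,f), blue(f,e)
round 2: derive conn(d,g) via R1 from conn(d,f), blue(f,g)
round 2: derive conn(e,a) via R1 from conn(e,j), blue(j,a)
round 2: derive conn(e,b) via R1 from conn(e,g), blue(g,b)
round 2: derive conn(f,g) via R1 from conn(f,h), blue(h,g)
round 2: derive conn(f,j) via R1 from conn(f,h), blue(h,j)
round 2: derive conn(h,b) via R1 from conn(h,g), blue(g,b)
round 2: derive conn(h,j) via R1 from conn(h,g), blue(g,j)
round 3: derive conn(a,e) via R1 from conn(a,f), blue(f,e)
round 3: derive conn(a,g) via R1 from conn(a,f), blue(f,g)
round 3: derive conn(b,a) via R1 from conn(b,j), blue(j,a)
round 3: derive conn(b,b) via R1 from conn(b,g), blue(g,b)
round 3: derive conn(d,b) via R1 from conn(d,g), blue(g,b)
round 3: derive conn(d,h) via R1 from conn(d,a), blue(a,h)
round 3: derive conn(e,f) via R1 from conn(e,b), blue(b,f)
round 3: derive conn(e,h) via R1 from conn(e,a), blue(a,h)
round 3: derive conn(f,a) via R1 from conn(f,j), blue(j,a)
round 3: derive conn(f,b) via R1 from conn(f,g), blue(g,b)
round 3: derive conn(h,a) via R1 from conn(h,j), blue(j,a)
round 3: derive conn(h,f) via R1 from conn(h,b), blue(b,f)
round 4: derive conn(b,f) via R1 from conn(b,b), blue(b,f)
round 4: derive conn(e,e) via R1 from conn(e,f), blue(f,e)
round 4: derive conn(f,f) via R1 from conn(f,b), blue(b,f)
round 4: derive conn(h,e) via R1 from conn(h,f), blue(f,e)
round 4: derive conn(h,h) via R1 from conn(h,a), blue(a,h)
round 5: derive conn(b,e) via R1 from conn(b,f), blue(f,e)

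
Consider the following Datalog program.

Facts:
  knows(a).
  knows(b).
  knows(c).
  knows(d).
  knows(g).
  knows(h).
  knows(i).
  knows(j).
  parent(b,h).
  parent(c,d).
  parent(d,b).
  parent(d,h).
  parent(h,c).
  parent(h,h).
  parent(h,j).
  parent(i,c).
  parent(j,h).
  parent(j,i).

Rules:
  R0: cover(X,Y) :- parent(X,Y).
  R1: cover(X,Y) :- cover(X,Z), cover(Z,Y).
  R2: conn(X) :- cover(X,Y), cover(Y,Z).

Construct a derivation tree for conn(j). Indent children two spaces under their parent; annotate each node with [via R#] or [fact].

round 1: derive cover(b,h) via R0 from parent(b,h)
round 1: derive cover(c,d) via R0 from parent(c,d)
round 1: derive cover(d,b) via R0 from parent(d,b)
round 1: derive cover(d,h) via R0 from parent(d,h)
round 1: derive cover(h,c) via R0 from parent(h,c)
round 1: derive cover(h,h) via R0 from parent(h,h)
round 1: derive cover(h,j) via R0 from parent(h,j)
round 1: derive cover(i,c) via R0 from parent(i,c)
round 1: derive cover(j,h) via R0 from parent(j,h)
round 1: derive cover(j,i) via R0 from parent(j,i)
round 2: derive cover(b,c) via R1 from cover(b,h), cover(h,c)
round 2: derive cover(b,j) via R1 from cover(b,h), cover(h,j)
round 2: derive cover(c,b) via R1 from cover(c,d), cover(d,b)
round 2: derive cover(c,h) via R1 from cover(c,d), cover(d,h)
round 2: derive cover(d,c) via R1 from cover(d,h), cover(h,c)
round 2: derive cover(d,j) via R1 from cover(d,h), cover(h,j)
round 2: derive cover(h,d) via R1 from cover(h,c), cover(c,d)
round 2: derive cover(h,i) via R1 from cover(h,j), cover(j,i)
round 2: derive cover(i,d) via R1 from cover(i,c), cover(c,d)
round 2: derive cover(j,c) via R1 from cover(j,h), cover(h,c)
round 2: derive cover(j,j) via R1 from cover(j,h), cover(h,j)
round 2: derive conn(b) via R2 from cover(b,h), cover(h,c)
round 2: derive conn(c) via R2 from cover(c,d), cover(d,b)
round 2: derive conn(d) via R2 from cover(d,b), cover(b,h)
round 2: derive conn(h) via R2 from cover(h,c), cover(c,d)
round 2: derive conn(i) via R2 from cover(i,c), cover(c,d)
round 2: derive conn(j) via R2 from cover(j,h), cover(h,c)
round 3: derive cover(b,b) via R1 from cover(b,c), cover(c,b)
round 3: derive cover(b,d) via R1 from cover(b,c), cover(c,d)
round 3: derive cover(b,i) via R1 from cover(b,h), cover(h,i)
round 3: derive cover(c,c) via R1 from cover(c,b), cover(b,c)
round 3: derive cover(c,i) via R1 from cover(c,h), cover(h,i)
round 3: derive cover(c,j) via R1 from cover(c,b), cover(b,j)
round 3: derive cover(d,d) via R1 from cover(d,c), cover(c,d)
round 3: derive cover(d,i) via R1 from cover(d,h), cover(h,i)
round 3: derive cover(h,b) via R1 from cover(h,c), cover(c,b)
round 3: derive cover(i,b) via R1 from cover(i,c), cover(c,b)
round 3: derive cover(i,h) via R1 from cover(i,c), cover(c,h)
round 3: derive cover(i,j) via R1 from cover(i,d), cover(d,j)
round 3: derive cover(j,b) via R1 from cover(j,c), cover(c,b)
round 3: derive cover(j,d) via R1 from cover(j,c), cover(c,d)
round 4: derive cover(i,i) via R1 from cover(i,b), cover(b,i)

conn(j)  [via R2]
  cover(j,h)  [via R0]
    parent(j,h)  [fact]
  cover(h,c)  [via R0]
    parent(h,c)  [fact]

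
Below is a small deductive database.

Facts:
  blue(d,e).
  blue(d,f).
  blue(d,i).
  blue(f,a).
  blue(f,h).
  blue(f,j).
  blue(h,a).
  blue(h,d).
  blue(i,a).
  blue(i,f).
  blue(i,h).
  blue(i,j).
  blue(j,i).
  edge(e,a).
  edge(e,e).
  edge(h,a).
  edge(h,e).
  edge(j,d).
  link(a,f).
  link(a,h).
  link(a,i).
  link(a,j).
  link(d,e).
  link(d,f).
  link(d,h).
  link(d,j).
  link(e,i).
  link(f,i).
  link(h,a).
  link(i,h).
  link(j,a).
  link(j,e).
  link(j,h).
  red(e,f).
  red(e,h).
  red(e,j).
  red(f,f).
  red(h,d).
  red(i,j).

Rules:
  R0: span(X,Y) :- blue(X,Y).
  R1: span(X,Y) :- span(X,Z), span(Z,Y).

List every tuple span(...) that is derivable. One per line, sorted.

round 1: derive span(d,e) via R0 from blue(d,e)
round 1: derive span(d,f) via R0 from blue(d,f)
round 1: derive span(d,i) via R0 from blue(d,i)
round 1: derive span(f,a) via R0 from blue(f,a)
round 1: derive span(f,h) via R0 from blue(f,h)
round 1: derive span(f,j) via R0 from blue(f,j)
round 1: derive span(h,a) via R0 from blue(h,a)
round 1: derive span(h,d) via R0 from blue(h,d)
round 1: derive span(i,a) via R0 from blue(i,a)
round 1: derive span(i,f) via R0 from blue(i,f)
round 1: derive span(i,h) via R0 from blue(i,h)
round 1: derive span(i,j) via R0 from blue(i,j)
round 1: derive span(j,i) via R0 from blue(j,i)
round 2: derive span(d,a) via R1 from span(d,f), span(f,a)
round 2: derive span(d,h) via R1 from span(d,f), span(f,h)
round 2: derive span(d,j) via R1 from span(d,f), span(f,j)
round 2: derive span(f,d) via R1 from span(f,h), span(h,d)
round 2: derive span(f,i) via R1 from span(f,j), span(j,i)
round 2: derive span(h,e) via R1 from span(h,d), span(d,e)
round 2: derive span(h,f) via R1 from span(h,d), span(d,f)
round 2: derive span(h,i) via R1 from span(h,d), span(d,i)
round 2: derive span(i,d) via R1 from span(i,h), span(h,d)
round 2: derive span(i,i) via R1 from span(i,j), span(j,i)
round 2: derive span(j,a) via R1 from span(j,i), span(i,a)
round 2: derive span(j,f) via R1 from span(j,i), span(i,f)
round 2: derive span(j,h) via R1 from span(j,i), span(i,h)
round 2: derive span(j,j) via R1 from span(j,i), span(i,j)
round 3: derive span(d,d) via R1 from span(d,f), span(f,d)
round 3: derive span(f,e) via R1 from span(f,d), span(d,e)
round 3: derive span(f,f) via R1 from span(f,d), span(d,f)
round 3: derive span(h,h) via R1 from span(h,d), span(d,h)
round 3: derive span(h,j) via R1 from span(h,d), span(d,j)
round 3: derive span(i,e) via R1 from span(i,d), span(d,e)
round 3: derive span(j,d) via R1 from span(j,f), span(f,d)
round 3: derive span(j,e) via R1 from span(j,h), span(h,e)

span(d,a)
span(d,d)
span(d,e)
span(d,f)
span(d,h)
span(d,i)
span(d,j)
span(f,a)
span(f,d)
span(f,e)
span(f,f)
span(f,h)
span(f,i)
span(f,j)
span(h,a)
span(h,d)
span(h,e)
span(h,f)
span(h,h)
span(h,i)
span(h,j)
span(i,a)
span(i,d)
span(i,e)
span(i,f)
span(i,h)
span(i,i)
span(i,j)
span(j,a)
span(j,d)
span(j,e)
span(j,f)
span(j,h)
span(j,i)
span(j,j)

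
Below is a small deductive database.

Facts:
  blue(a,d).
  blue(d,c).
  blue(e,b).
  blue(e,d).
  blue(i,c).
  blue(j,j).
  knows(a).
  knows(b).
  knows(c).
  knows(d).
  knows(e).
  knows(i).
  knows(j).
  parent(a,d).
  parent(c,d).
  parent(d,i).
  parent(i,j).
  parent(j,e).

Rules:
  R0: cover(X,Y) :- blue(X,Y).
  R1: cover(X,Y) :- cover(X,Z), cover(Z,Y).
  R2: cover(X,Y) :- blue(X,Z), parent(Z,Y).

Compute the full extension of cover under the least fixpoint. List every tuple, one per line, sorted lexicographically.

cover(a,c)
cover(a,d)
cover(a,i)
cover(d,c)
cover(d,d)
cover(e,b)
cover(e,c)
cover(e,d)
cover(e,i)
cover(i,c)
cover(i,d)
cover(j,b)
cover(j,c)
cover(j,d)
cover(j,e)
cover(j,i)
cover(j,j)

round 1: derive cover(a,d) via R0 from blue(a,d)
round 1: derive cover(d,c) via R0 from blue(d,c)
round 1: derive cover(e,b) via R0 from blue(e,b)
round 1: derive cover(e,d) via R0 from blue(e,d)
round 1: derive cover(i,c) via R0 from blue(i,c)
round 1: derive cover(j,j) via R0 from blue(j,j)
round 1: derive cover(a,i) via R2 from blue(a,d), parent(d,i)
round 1: derive cover(d,d) via R2 from blue(d,c), parent(c,d)
round 1: derive cover(e,i) via R2 from blue(e,d), parent(d,i)
round 1: derive cover(i,d) via R2 from blue(i,c), parent(c,d)
round 1: derive cover(j,e) via R2 from blue(j,j), parent(j,e)
round 2: derive cover(a,c) via R1 from cover(a,d), cover(d,c)
round 2: derive cover(e,c) via R1 from cover(e,d), cover(d,c)
round 2: derive cover(j,b) via R1 from cover(j,e), cover(e,b)
round 2: derive cover(j,d) via R1 from cover(j,e), cover(e,d)
round 2: derive cover(j,i) via R1 from cover(j,e), cover(e,i)
round 3: derive cover(j,c) via R1 from cover(j,d), cover(d,c)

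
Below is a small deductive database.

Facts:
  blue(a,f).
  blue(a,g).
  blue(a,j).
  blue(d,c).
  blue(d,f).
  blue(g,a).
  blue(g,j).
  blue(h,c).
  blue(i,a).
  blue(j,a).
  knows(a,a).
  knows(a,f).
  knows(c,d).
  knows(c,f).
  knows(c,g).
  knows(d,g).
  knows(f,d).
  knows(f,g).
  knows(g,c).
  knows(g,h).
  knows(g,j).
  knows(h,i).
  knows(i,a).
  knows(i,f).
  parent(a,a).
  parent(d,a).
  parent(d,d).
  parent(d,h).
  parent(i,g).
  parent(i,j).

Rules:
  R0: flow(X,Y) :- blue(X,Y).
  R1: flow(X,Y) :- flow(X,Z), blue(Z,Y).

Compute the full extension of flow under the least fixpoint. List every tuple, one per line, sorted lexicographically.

flow(a,a)
flow(a,f)
flow(a,g)
flow(a,j)
flow(d,c)
flow(d,f)
flow(g,a)
flow(g,f)
flow(g,g)
flow(g,j)
flow(h,c)
flow(i,a)
flow(i,f)
flow(i,g)
flow(i,j)
flow(j,a)
flow(j,f)
flow(j,g)
flow(j,j)

round 1: derive flow(a,f) via R0 from blue(a,f)
round 1: derive flow(a,g) via R0 from blue(a,g)
round 1: derive flow(a,j) via R0 from blue(a,j)
round 1: derive flow(d,c) via R0 from blue(d,c)
round 1: derive flow(d,f) via R0 from blue(d,f)
round 1: derive flow(g,a) via R0 from blue(g,a)
round 1: derive flow(g,j) via R0 from blue(g,j)
round 1: derive flow(h,c) via R0 from blue(h,c)
round 1: derive flow(i,a) via R0 from blue(i,a)
round 1: derive flow(j,a) via R0 from blue(j,a)
round 2: derive flow(a,a) via R1 from flow(a,g), blue(g,a)
round 2: derive flow(g,f) via R1 from flow(g,a), blue(a,f)
round 2: derive flow(g,g) via R1 from flow(g,a), blue(a,g)
round 2: derive flow(i,f) via R1 from flow(i,a), blue(a,f)
round 2: derive flow(i,g) via R1 from flow(i,a), blue(a,g)
round 2: derive flow(i,j) via R1 from flow(i,a), blue(a,j)
round 2: derive flow(j,f) via R1 from flow(j,a), blue(a,f)
round 2: derive flow(j,g) via R1 from flow(j,a), blue(a,g)
round 2: derive flow(j,j) via R1 from flow(j,a), blue(a,j)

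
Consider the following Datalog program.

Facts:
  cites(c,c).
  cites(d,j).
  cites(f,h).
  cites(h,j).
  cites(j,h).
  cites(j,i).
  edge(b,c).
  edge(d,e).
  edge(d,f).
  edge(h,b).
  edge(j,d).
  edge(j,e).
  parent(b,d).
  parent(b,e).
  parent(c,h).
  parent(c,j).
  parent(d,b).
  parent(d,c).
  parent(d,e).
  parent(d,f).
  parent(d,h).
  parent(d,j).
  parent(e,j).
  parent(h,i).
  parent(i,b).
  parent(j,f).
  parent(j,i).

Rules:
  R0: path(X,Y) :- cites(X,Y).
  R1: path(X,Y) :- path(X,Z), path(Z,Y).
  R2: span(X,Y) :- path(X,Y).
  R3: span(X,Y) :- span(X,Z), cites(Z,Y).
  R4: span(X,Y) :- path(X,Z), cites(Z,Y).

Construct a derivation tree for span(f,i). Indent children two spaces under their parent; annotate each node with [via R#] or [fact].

span(f,i)  [via R3]
  span(f,j)  [via R4]
    path(f,h)  [via R0]
      cites(f,h)  [fact]
    cites(h,j)  [fact]
  cites(j,i)  [fact]

round 1: derive path(c,c) via R0 from cites(c,c)
round 1: derive path(d,j) via R0 from cites(d,j)
round 1: derive path(f,h) via R0 from cites(f,h)
round 1: derive path(h,j) via R0 from cites(h,j)
round 1: derive path(j,h) via R0 from cites(j,h)
round 1: derive path(j,i) via R0 from cites(j,i)
round 2: derive path(d,h) via R1 from path(d,j), path(j,h)
round 2: derive path(d,i) via R1 from path(d,j), path(j,i)
round 2: derive path(f,j) via R1 from path(f,h), path(h,j)
round 2: derive path(h,h) via R1 from path(h,j), path(j,h)
round 2: derive path(h,i) via R1 from path(h,j), path(j,i)
round 2: derive path(j,j) via R1 from path(j,h), path(h,j)
round 2: derive span(c,c) via R2 from path(c,c)
round 2: derive span(d,j) via R2 from path(d,j)
round 2: derive span(f,h) via R2 from path(f,h)
round 2: derive span(h,j) via R2 from path(h,j)
round 2: derive span(j,h) via R2 from path(j,h)
round 2: derive span(j,i) via R2 from path(j,i)
round 2: derive span(d,h) via R4 from path(d,j), cites(j,h)
round 2: derive span(d,i) via R4 from path(d,j), cites(j,i)
round 2: derive span(f,j) via R4 from path(f,h), cites(h,j)
round 2: derive span(h,h) via R4 from path(h,j), cites(j,h)
round 2: derive span(h,i) via R4 from path(h,j), cites(j,i)
round 2: derive span(j,j) via R4 from path(j,h), cites(h,j)
round 3: derive path(f,i) via R1 from path(f,h), path(h,i)
round 3: derive span(f,i) via R3 from span(f,j), cites(j,i)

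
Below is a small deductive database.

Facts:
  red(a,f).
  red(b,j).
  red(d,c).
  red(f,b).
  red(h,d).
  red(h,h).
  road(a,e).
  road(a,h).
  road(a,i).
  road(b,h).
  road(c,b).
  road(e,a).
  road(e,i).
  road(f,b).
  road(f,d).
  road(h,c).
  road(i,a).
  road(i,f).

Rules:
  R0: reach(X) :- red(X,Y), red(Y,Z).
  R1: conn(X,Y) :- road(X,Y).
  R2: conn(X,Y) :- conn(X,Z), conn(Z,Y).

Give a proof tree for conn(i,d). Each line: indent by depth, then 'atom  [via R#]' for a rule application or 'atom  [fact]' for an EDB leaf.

conn(i,d)  [via R2]
  conn(i,f)  [via R1]
    road(i,f)  [fact]
  conn(f,d)  [via R1]
    road(f,d)  [fact]

round 1: derive conn(a,e) via R1 from road(a,e)
round 1: derive conn(a,h) via R1 from road(a,h)
round 1: derive conn(a,i) via R1 from road(a,i)
round 1: derive conn(b,h) via R1 from road(b,h)
round 1: derive conn(c,b) via R1 from road(c,b)
round 1: derive conn(e,a) via R1 from road(e,a)
round 1: derive conn(e,i) via R1 from road(e,i)
round 1: derive conn(f,b) via R1 from road(f,b)
round 1: derive conn(f,d) via R1 from road(f,d)
round 1: derive conn(h,c) via R1 from road(h,c)
round 1: derive conn(i,a) via R1 from road(i,a)
round 1: derive conn(i,f) via R1 from road(i,f)
round 2: derive conn(a,a) via R2 from conn(a,e), conn(e,a)
round 2: derive conn(a,c) via R2 from conn(a,h), conn(h,c)
round 2: derive conn(a,f) via R2 from conn(a,i), conn(i,f)
round 2: derive conn(b,c) via R2 from conn(b,h), conn(h,c)
round 2: derive conn(c,h) via R2 from conn(c,b), conn(b,h)
round 2: derive conn(e,e) via R2 from conn(e,a), conn(a,e)
round 2: derive conn(e,f) via R2 from conn(e,i), conn(i,f)
round 2: derive conn(e,h) via R2 from conn(e,a), conn(a,h)
round 2: derive conn(f,h) via R2 from conn(f,b), conn(b,h)
round 2: derive conn(h,b) via R2 from conn(h,c), conn(c,b)
round 2: derive conn(i,b) via R2 from conn(i,f), conn(f,b)
round 2: derive conn(i,d) via R2 from conn(i,f), conn(f,d)
round 2: derive conn(i,e) via R2 from conn(i,a), conn(a,e)
round 2: derive conn(i,h) via R2 from conn(i,a), conn(a,h)
round 2: derive conn(i,i) via R2 from conn(i,a), conn(a,i)
round 3: derive conn(a,b) via R2 from conn(a,c), conn(c,b)
round 3: derive conn(a,d) via R2 from conn(a,f), conn(f,d)
round 3: derive conn(b,b) via R2 from conn(b,c), conn(c,b)
round 3: derive conn(c,c) via R2 from conn(c,b), conn(b,c)
round 3: derive conn(e,b) via R2 from conn(e,f), conn(f,b)
round 3: derive conn(e,c) via R2 from conn(e,a), conn(a,c)
round 3: derive conn(e,d) via R2 from conn(e,f), conn(f,d)
round 3: derive conn(f,c) via R2 from conn(f,b), conn(b,c)
round 3: derive conn(h,h) via R2 from conn(h,b), conn(b,h)
round 3: derive conn(i,c) via R2 from conn(i,a), conn(a,c)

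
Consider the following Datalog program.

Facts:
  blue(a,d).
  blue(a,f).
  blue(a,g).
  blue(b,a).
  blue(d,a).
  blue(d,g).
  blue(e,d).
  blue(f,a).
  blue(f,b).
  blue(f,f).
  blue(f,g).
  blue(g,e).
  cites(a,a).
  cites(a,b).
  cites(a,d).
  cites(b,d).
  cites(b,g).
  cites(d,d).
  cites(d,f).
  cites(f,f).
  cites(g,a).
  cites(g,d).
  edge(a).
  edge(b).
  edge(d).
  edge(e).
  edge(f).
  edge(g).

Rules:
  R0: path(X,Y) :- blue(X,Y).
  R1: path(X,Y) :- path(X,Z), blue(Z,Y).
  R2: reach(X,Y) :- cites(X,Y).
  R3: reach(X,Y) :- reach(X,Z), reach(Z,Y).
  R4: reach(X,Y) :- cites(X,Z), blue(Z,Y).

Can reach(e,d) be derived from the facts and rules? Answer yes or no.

no

round 1: derive reach(a,a) via R2 from cites(a,a)
round 1: derive reach(a,b) via R2 from cites(a,b)
round 1: derive reach(a,d) via R2 from cites(a,d)
round 1: derive reach(b,d) via R2 from cites(b,d)
round 1: derive reach(b,g) via R2 from cites(b,g)
round 1: derive reach(d,d) via R2 from cites(d,d)
round 1: derive reach(d,f) via R2 from cites(d,f)
round 1: derive reach(f,f) via R2 from cites(f,f)
round 1: derive reach(g,a) via R2 from cites(g,a)
round 1: derive reach(g,d) via R2 from cites(g,d)
round 1: derive reach(a,f) via R4 from cites(a,a), blue(a,f)
round 1: derive reach(a,g) via R4 from cites(a,a), blue(a,g)
round 1: derive reach(b,a) via R4 from cites(b,d), blue(d,a)
round 1: derive reach(b,e) via R4 from cites(b,g), blue(g,e)
round 1: derive reach(d,a) via R4 from cites(d,d), blue(d,a)
round 1: derive reach(d,b) via R4 from cites(d,f), blue(f,b)
round 1: derive reach(d,g) via R4 from cites(d,d), blue(d,g)
round 1: derive reach(f,a) via R4 from cites(f,f), blue(f,a)
round 1: derive reach(f,b) via R4 from cites(f,f), blue(f,b)
round 1: derive reach(f,g) via R4 from cites(f,f), blue(f,g)
round 1: derive reach(g,f) via R4 from cites(g,a), blue(a,f)
round 1: derive reach(g,g) via R4 from cites(g,a), blue(a,g)
round 2: derive reach(a,e) via R3 from reach(a,b), reach(b,e)
round 2: derive reach(b,b) via R3 from reach(b,a), reach(a,b)
round 2: derive reach(b,f) via R3 from reach(b,a), reach(a,f)
round 2: derive reach(d,e) via R3 from reach(d,b), reach(b,e)
round 2: derive reach(f,d) via R3 from reach(f,a), reach(a,d)
round 2: derive reach(f,e) via R3 from reach(f,b), reach(b,e)
round 2: derive reach(g,b) via R3 from reach(g,a), reach(a,b)
round 3: derive reach(g,e) via R3 from reach(g,a), reach(a,e)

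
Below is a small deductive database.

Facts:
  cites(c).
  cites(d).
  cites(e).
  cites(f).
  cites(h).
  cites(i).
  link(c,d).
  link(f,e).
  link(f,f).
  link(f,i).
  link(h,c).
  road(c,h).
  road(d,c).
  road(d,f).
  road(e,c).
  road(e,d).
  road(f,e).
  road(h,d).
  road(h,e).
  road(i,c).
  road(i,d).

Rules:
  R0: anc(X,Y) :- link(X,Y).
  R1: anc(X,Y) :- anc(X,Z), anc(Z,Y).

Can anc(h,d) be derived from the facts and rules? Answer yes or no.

round 1: derive anc(c,d) via R0 from link(c,d)
round 1: derive anc(f,e) via R0 from link(f,e)
round 1: derive anc(f,f) via R0 from link(f,f)
round 1: derive anc(f,i) via R0 from link(f,i)
round 1: derive anc(h,c) via R0 from link(h,c)
round 2: derive anc(h,d) via R1 from anc(h,c), anc(c,d)

yes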